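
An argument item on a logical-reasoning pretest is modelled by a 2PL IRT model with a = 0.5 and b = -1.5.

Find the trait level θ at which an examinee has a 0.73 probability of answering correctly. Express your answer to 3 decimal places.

P(θ) = 1 / (1 + exp(−a(θ − b)))
logit = ln(0.7300/0.2700) = 0.9946
θ = b + logit/(a) = -1.5 + 0.9946/0.5000 = 0.4892

0.489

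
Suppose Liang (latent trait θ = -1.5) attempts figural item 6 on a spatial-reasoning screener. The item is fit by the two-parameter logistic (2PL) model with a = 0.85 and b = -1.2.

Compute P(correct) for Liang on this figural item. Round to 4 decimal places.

P(θ) = 1 / (1 + exp(−a(θ − b)))
Exponent: 0.85 × (-1.5 − (-1.2)) = -0.2550
1/(1 + e^{0.2550}) = 0.4366

0.4366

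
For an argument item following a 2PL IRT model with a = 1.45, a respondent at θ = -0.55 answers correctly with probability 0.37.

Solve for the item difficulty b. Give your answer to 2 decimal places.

-0.18

P(θ) = 1 / (1 + exp(−a(θ − b)))
logit(0.37) = ln(0.37/0.63) = -0.5322
b = θ − logit/(a) = -0.55 − (-0.5322)/1.4500 = -0.1830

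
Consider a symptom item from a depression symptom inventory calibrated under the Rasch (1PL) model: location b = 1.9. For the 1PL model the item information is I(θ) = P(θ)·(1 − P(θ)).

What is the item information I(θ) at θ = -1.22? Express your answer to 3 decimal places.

P = 1/(1+e^{3.1200}) = 0.0423
P(1−P) = 0.0423 × 0.9577 = 0.0405
I = P(1−P) = 0.04050

0.041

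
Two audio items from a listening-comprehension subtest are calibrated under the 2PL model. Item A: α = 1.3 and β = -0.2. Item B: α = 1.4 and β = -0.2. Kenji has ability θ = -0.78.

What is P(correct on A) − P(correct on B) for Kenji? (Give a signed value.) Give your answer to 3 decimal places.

P(θ) = 1 / (1 + exp(−α(θ − β)))
P_A = 0.3200
P_B = 0.3075
P_A − P_B = 0.0125

0.012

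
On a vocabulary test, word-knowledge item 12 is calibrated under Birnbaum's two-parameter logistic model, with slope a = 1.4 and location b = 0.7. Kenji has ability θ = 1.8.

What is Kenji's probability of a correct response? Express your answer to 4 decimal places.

P(θ) = 1 / (1 + exp(−a(θ − b)))
Exponent: 1.4 × (1.8 − 0.7) = 1.5400
1/(1 + e^{-1.5400}) = 0.8235

0.8235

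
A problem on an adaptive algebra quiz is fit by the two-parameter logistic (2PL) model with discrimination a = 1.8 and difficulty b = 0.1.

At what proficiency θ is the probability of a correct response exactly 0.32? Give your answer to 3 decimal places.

-0.319

P(θ) = 1 / (1 + exp(−a(θ − b)))
logit = ln(0.3200/0.6800) = -0.7538
θ = b + logit/(a) = 0.1 + (-0.7538)/1.8000 = -0.3188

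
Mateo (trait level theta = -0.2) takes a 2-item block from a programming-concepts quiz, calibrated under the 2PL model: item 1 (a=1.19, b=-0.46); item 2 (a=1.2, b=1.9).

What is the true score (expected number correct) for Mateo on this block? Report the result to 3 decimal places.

P(theta) = 1 / (1 + exp(−a(theta − b)))
P_1 = 1/(1+e^{-0.3094}) = 0.5767
P_2 = 1/(1+e^{2.5200}) = 0.0745
E[score] = 0.5767 + 0.0745 = 0.6512

0.651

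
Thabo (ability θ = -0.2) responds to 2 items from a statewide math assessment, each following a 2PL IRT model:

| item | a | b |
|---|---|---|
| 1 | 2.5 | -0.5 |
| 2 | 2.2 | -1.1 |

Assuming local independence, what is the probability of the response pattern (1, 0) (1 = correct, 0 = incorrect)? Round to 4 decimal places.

P(θ) = 1 / (1 + exp(−a(θ − b)))
P_1 = 1/(1+e^{-0.7500}) = 0.6792
P_2 = 1/(1+e^{-1.9800}) = 0.8787
L = P_1 × (1−P_2) = 0.6792 × 0.1213 = 0.08240

0.0824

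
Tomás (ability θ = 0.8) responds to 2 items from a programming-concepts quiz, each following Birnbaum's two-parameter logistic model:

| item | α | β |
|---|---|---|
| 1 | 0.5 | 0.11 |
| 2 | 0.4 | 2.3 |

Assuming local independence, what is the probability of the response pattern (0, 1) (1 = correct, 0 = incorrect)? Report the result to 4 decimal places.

0.1469

P(θ) = 1 / (1 + exp(−α(θ − β)))
P_1 = 1/(1+e^{-0.3450}) = 0.5854
P_2 = 1/(1+e^{0.6000}) = 0.3543
L = (1−P_1) × P_2 = 0.4146 × 0.3543 = 0.14691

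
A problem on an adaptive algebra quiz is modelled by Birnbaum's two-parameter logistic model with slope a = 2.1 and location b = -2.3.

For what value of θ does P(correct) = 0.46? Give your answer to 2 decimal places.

-2.38

P(θ) = 1 / (1 + exp(−a(θ − b)))
logit = ln(0.4600/0.5400) = -0.1603
θ = b + logit/(a) = -2.3 + (-0.1603)/2.1000 = -2.3764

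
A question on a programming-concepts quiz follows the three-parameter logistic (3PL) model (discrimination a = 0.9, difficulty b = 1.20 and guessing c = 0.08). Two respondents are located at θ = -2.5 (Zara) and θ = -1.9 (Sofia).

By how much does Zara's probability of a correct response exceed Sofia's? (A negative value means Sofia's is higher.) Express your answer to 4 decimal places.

-0.0214

P(θ) = c + (1 − c) · 1 / (1 + exp(−a(θ − b)))
P(Zara) = 0.1118  [exponent -3.3300]
P(Sofia) = 0.1332  [exponent -2.7900]
Difference = 0.1118 − 0.1332 = -0.0214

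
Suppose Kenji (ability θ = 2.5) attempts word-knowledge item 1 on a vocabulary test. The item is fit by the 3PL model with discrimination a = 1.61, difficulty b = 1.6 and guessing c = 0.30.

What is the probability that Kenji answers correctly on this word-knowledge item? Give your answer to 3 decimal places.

P(θ) = c + (1 − c) · 1 / (1 + exp(−a(θ − b)))
Exponent: 1.61 × (2.5 − 1.6) = 1.4490
1/(1 + e^{-1.4490}) = 0.8098
P = 0.30 + 0.70 × 0.8098 = 0.8669

0.867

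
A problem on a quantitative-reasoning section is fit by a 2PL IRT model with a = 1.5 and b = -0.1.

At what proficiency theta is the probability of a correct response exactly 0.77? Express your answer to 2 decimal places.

0.71

P(theta) = 1 / (1 + exp(−a(theta − b)))
logit = ln(0.7700/0.2300) = 1.2083
theta = b + logit/(a) = -0.1 + 1.2083/1.5000 = 0.7055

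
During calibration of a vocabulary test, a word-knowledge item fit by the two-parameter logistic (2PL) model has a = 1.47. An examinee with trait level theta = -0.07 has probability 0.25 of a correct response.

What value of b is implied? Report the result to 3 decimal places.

P(theta) = 1 / (1 + exp(−a(theta − b)))
logit(0.25) = ln(0.25/0.75) = -1.0986
b = theta − logit/(a) = -0.07 − (-1.0986)/1.4700 = 0.6774

0.677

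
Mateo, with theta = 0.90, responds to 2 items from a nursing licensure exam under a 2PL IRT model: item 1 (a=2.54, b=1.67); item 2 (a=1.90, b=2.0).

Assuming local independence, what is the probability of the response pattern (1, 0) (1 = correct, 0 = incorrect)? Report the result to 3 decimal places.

0.110

P(theta) = 1 / (1 + exp(−a(theta − b)))
P_1 = 1/(1+e^{1.9558}) = 0.1239
P_2 = 1/(1+e^{2.0900}) = 0.1101
L = P_1 × (1−P_2) = 0.1239 × 0.8899 = 0.11028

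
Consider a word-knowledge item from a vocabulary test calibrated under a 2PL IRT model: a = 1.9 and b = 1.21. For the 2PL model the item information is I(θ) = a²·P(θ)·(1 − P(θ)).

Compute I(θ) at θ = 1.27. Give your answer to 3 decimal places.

0.900

P = 1/(1+e^{-0.1140}) = 0.5285
P(1−P) = 0.5285 × 0.4715 = 0.2492
I = a² × P(1−P) = 1.9² × 0.2492 = 0.89957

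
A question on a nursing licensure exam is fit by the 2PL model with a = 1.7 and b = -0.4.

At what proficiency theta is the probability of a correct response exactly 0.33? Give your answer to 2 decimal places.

P(theta) = 1 / (1 + exp(−a(theta − b)))
logit = ln(0.3300/0.6700) = -0.7082
theta = b + logit/(a) = -0.4 + (-0.7082)/1.7000 = -0.8166

-0.82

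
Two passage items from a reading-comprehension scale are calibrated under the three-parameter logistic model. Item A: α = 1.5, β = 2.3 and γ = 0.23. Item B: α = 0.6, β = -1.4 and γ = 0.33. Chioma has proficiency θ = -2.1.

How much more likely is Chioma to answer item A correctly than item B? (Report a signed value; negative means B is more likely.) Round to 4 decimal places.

P(θ) = γ + (1 − γ) · 1 / (1 + exp(−α(θ − β)))
P_A = 0.2310
P_B = 0.5957
P_A − P_B = -0.3646

-0.3646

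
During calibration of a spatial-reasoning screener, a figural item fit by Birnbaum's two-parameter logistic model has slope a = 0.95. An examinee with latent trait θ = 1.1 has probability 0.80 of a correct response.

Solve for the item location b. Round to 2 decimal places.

-0.36

P(θ) = 1 / (1 + exp(−a(θ − b)))
logit(0.80) = ln(0.80/0.20) = 1.3863
b = θ − logit/(a) = 1.1 − 1.3863/0.9500 = -0.3593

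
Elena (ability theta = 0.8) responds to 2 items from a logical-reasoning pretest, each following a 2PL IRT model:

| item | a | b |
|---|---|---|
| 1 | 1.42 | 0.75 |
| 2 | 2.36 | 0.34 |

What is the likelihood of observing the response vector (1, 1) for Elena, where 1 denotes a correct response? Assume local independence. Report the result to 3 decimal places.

P(theta) = 1 / (1 + exp(−a(theta − b)))
P_1 = 1/(1+e^{-0.0710}) = 0.5177
P_2 = 1/(1+e^{-1.0856}) = 0.7476
L = P_1 × P_2 = 0.5177 × 0.7476 = 0.38704

0.387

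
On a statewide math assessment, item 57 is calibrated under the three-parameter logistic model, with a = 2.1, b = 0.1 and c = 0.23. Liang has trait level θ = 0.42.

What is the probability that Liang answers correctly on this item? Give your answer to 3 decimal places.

P(θ) = c + (1 − c) · 1 / (1 + exp(−a(θ − b)))
Exponent: 2.1 × (0.42 − 0.1) = 0.6720
1/(1 + e^{-0.6720}) = 0.6620
P = 0.23 + 0.77 × 0.6620 = 0.7397

0.740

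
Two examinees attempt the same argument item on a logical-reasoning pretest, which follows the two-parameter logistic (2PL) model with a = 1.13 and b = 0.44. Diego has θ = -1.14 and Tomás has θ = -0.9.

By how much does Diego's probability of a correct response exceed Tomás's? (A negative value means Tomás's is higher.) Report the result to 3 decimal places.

-0.037

P(θ) = 1 / (1 + exp(−a(θ − b)))
P(Diego) = 0.1436  [exponent -1.7854]
P(Tomás) = 0.1803  [exponent -1.5142]
Difference = 0.1436 − 0.1803 = -0.0367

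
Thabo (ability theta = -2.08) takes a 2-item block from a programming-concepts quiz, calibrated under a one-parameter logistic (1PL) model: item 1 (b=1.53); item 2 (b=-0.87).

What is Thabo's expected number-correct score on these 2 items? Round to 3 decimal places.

P(theta) = 1 / (1 + exp(−(theta − b)))
P_1 = 1/(1+e^{3.6100}) = 0.0263
P_2 = 1/(1+e^{1.2100}) = 0.2297
E[score] = 0.0263 + 0.2297 = 0.2560

0.256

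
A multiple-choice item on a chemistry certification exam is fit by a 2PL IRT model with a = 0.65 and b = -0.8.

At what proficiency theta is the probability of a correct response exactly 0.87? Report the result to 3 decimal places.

2.125

P(theta) = 1 / (1 + exp(−a(theta − b)))
logit = ln(0.8700/0.1300) = 1.9010
theta = b + logit/(a) = -0.8 + 1.9010/0.6500 = 2.1246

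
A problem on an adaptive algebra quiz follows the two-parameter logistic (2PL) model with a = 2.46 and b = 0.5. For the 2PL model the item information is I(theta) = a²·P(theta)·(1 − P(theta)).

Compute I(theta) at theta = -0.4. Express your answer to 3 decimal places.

0.537

P = 1/(1+e^{2.2140}) = 0.0985
P(1−P) = 0.0985 × 0.9015 = 0.0888
I = a² × P(1−P) = 2.46² × 0.0888 = 0.53737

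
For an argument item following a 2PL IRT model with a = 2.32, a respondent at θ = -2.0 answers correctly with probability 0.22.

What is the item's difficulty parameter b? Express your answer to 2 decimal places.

-1.45

P(θ) = 1 / (1 + exp(−a(θ − b)))
logit(0.22) = ln(0.22/0.78) = -1.2657
b = θ − logit/(a) = -2.0 − (-1.2657)/2.3200 = -1.4545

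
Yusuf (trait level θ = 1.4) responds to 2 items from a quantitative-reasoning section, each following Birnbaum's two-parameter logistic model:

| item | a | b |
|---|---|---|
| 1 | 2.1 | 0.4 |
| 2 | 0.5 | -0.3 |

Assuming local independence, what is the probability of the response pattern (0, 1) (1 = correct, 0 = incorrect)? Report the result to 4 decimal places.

0.0764

P(θ) = 1 / (1 + exp(−a(θ − b)))
P_1 = 1/(1+e^{-2.1000}) = 0.8909
P_2 = 1/(1+e^{-0.8500}) = 0.7006
L = (1−P_1) × P_2 = 0.1091 × 0.7006 = 0.07643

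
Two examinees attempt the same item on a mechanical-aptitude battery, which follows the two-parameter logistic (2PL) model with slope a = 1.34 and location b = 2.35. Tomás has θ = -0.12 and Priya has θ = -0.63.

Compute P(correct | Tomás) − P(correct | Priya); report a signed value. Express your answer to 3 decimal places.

P(θ) = 1 / (1 + exp(−a(θ − b)))
P(Tomás) = 0.0352  [exponent -3.3098]
P(Priya) = 0.0181  [exponent -3.9932]
Difference = 0.0352 − 0.0181 = 0.0171

0.017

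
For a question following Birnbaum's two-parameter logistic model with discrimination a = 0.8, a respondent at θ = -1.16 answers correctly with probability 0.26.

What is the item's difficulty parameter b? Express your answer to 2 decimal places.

0.15

P(θ) = 1 / (1 + exp(−a(θ − b)))
logit(0.26) = ln(0.26/0.74) = -1.0460
b = θ − logit/(a) = -1.16 − (-1.0460)/0.8000 = 0.1475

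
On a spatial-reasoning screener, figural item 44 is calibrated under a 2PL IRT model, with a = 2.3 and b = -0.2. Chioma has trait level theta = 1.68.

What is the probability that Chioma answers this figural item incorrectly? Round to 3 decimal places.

0.013

P(theta) = 1 / (1 + exp(−a(theta − b)))
Exponent: 2.3 × (1.68 − (-0.2)) = 4.3240
1/(1 + e^{-4.3240}) = 0.9869
P(incorrect) = 1 − 0.9869 = 0.0131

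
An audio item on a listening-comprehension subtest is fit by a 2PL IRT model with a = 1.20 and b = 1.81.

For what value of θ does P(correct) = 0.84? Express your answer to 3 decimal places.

3.192

P(θ) = 1 / (1 + exp(−a(θ − b)))
logit = ln(0.8400/0.1600) = 1.6582
θ = b + logit/(a) = 1.81 + 1.6582/1.2000 = 3.1919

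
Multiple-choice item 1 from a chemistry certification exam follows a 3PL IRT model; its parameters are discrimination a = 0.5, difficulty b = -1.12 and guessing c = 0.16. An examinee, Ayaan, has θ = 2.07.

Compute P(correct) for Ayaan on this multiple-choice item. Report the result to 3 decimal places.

0.858

P(θ) = c + (1 − c) · 1 / (1 + exp(−a(θ − b)))
Exponent: 0.5 × (2.07 − (-1.12)) = 1.5950
1/(1 + e^{-1.5950}) = 0.8313
P = 0.16 + 0.84 × 0.8313 = 0.8583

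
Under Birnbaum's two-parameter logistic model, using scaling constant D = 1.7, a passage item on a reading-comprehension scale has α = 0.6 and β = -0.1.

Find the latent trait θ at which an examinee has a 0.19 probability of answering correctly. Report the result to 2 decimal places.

-1.52

P(θ) = 1 / (1 + exp(−D·α(θ − β)))
logit = ln(0.1900/0.8100) = -1.4500
θ = β + logit/(1.7·α) = -0.1 + (-1.4500)/1.0200 = -1.5216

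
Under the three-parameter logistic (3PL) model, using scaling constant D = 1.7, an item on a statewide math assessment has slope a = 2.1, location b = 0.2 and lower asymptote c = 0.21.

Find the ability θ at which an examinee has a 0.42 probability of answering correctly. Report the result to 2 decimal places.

P(θ) = c + (1 − c) · 1 / (1 + exp(−D·a(θ − b)))
Remove guessing floor: (0.42 − 0.21)/(1 − 0.21) = 0.2658
logit = ln(0.2658/0.7342) = -1.0159
θ = b + logit/(1.7·a) = 0.2 + (-1.0159)/3.5700 = -0.0846

-0.08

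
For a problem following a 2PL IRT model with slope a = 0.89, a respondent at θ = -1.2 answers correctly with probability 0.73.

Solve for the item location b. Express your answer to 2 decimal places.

P(θ) = 1 / (1 + exp(−a(θ − b)))
logit(0.73) = ln(0.73/0.27) = 0.9946
b = θ − logit/(a) = -1.2 − 0.9946/0.8900 = -2.3176

-2.32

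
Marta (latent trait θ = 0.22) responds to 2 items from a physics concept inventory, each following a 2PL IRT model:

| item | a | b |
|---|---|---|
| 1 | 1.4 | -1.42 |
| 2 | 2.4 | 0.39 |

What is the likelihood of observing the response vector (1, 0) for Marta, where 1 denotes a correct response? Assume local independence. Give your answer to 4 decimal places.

P(θ) = 1 / (1 + exp(−a(θ − b)))
P_1 = 1/(1+e^{-2.2960}) = 0.9085
P_2 = 1/(1+e^{0.4080}) = 0.3994
L = P_1 × (1−P_2) = 0.9085 × 0.6006 = 0.54568

0.5457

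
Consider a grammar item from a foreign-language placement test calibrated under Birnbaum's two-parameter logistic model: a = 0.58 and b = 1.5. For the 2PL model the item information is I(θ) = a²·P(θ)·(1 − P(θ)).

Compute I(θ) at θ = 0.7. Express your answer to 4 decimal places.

P = 1/(1+e^{0.4640}) = 0.3860
P(1−P) = 0.3860 × 0.6140 = 0.2370
I = a² × P(1−P) = 0.58² × 0.2370 = 0.07973

0.0797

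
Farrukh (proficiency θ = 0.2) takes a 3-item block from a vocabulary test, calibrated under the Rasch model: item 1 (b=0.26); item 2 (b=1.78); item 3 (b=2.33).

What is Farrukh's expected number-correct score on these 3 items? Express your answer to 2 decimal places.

P(θ) = 1 / (1 + exp(−(θ − b)))
P_1 = 1/(1+e^{0.0600}) = 0.4850
P_2 = 1/(1+e^{1.5800}) = 0.1708
P_3 = 1/(1+e^{2.1300}) = 0.1062
E[score] = 0.4850 + 0.1708 + 0.1062 = 0.7620

0.76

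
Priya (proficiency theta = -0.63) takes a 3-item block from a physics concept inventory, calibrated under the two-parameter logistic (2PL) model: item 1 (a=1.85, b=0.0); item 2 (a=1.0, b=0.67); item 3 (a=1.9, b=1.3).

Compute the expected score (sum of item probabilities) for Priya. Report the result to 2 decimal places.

0.48

P(theta) = 1 / (1 + exp(−a(theta − b)))
P_1 = 1/(1+e^{1.1655}) = 0.2377
P_2 = 1/(1+e^{1.3000}) = 0.2142
P_3 = 1/(1+e^{3.6670}) = 0.0249
E[score] = 0.2377 + 0.2142 + 0.0249 = 0.4768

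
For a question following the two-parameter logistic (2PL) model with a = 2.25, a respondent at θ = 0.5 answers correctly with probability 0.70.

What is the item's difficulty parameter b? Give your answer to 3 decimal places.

P(θ) = 1 / (1 + exp(−a(θ − b)))
logit(0.70) = ln(0.70/0.30) = 0.8473
b = θ − logit/(a) = 0.5 − 0.8473/2.2500 = 0.1234

0.123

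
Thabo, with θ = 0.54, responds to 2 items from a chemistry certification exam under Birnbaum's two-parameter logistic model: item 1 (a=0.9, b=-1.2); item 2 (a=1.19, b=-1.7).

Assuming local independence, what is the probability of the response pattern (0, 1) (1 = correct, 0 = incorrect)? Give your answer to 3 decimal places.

0.162

P(θ) = 1 / (1 + exp(−a(θ − b)))
P_1 = 1/(1+e^{-1.5660}) = 0.8272
P_2 = 1/(1+e^{-2.6656}) = 0.9350
L = (1−P_1) × P_2 = 0.1728 × 0.9350 = 0.16155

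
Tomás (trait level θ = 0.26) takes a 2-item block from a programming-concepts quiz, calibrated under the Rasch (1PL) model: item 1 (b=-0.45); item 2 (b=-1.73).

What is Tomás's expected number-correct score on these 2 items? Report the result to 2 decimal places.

P(θ) = 1 / (1 + exp(−(θ − b)))
P_1 = 1/(1+e^{-0.7100}) = 0.6704
P_2 = 1/(1+e^{-1.9900}) = 0.8797
E[score] = 0.6704 + 0.8797 = 1.5501

1.55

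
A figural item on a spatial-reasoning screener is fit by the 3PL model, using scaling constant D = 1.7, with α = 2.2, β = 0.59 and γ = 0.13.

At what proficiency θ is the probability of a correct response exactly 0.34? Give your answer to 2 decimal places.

P(θ) = γ + (1 − γ) · 1 / (1 + exp(−D·α(θ − β)))
Remove guessing floor: (0.34 − 0.13)/(1 − 0.13) = 0.2414
logit = ln(0.2414/0.7586) = -1.1451
θ = β + logit/(1.7·α) = 0.59 + (-1.1451)/3.7400 = 0.2838

0.28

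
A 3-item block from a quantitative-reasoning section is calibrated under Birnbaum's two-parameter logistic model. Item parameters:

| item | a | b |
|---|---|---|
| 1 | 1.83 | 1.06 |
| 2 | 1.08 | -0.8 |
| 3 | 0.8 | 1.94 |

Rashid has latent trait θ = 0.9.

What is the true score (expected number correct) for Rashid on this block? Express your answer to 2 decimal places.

P(θ) = 1 / (1 + exp(−a(θ − b)))
P_1 = 1/(1+e^{0.2928}) = 0.4273
P_2 = 1/(1+e^{-1.8360}) = 0.8625
P_3 = 1/(1+e^{0.8320}) = 0.3032
E[score] = 0.4273 + 0.8625 + 0.3032 = 1.5930

1.59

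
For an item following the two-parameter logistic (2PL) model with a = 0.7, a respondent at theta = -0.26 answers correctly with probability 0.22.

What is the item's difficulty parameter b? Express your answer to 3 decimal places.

P(theta) = 1 / (1 + exp(−a(theta − b)))
logit(0.22) = ln(0.22/0.78) = -1.2657
b = theta − logit/(a) = -0.26 − (-1.2657)/0.7000 = 1.5481

1.548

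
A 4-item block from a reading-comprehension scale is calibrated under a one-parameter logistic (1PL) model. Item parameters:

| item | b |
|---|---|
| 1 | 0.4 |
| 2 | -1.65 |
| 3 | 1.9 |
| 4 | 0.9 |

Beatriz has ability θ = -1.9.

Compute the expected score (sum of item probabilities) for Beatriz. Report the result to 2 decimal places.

0.61

P(θ) = 1 / (1 + exp(−(θ − b)))
P_1 = 1/(1+e^{2.3000}) = 0.0911
P_2 = 1/(1+e^{0.2500}) = 0.4378
P_3 = 1/(1+e^{3.8000}) = 0.0219
P_4 = 1/(1+e^{2.8000}) = 0.0573
E[score] = 0.0911 + 0.4378 + 0.0219 + 0.0573 = 0.6082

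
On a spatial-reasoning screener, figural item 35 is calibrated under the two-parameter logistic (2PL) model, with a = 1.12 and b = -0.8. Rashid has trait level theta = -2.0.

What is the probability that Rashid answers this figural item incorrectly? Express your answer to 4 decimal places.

P(theta) = 1 / (1 + exp(−a(theta − b)))
Exponent: 1.12 × (-2.0 − (-0.8)) = -1.3440
1/(1 + e^{1.3440}) = 0.2069
P(incorrect) = 1 − 0.2069 = 0.7931

0.7931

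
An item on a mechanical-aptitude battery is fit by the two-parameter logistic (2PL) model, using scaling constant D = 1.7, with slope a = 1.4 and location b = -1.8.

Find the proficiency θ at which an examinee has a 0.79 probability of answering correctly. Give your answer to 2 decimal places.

-1.24

P(θ) = 1 / (1 + exp(−D·a(θ − b)))
logit = ln(0.7900/0.2100) = 1.3249
θ = b + logit/(1.7·a) = -1.8 + 1.3249/2.3800 = -1.2433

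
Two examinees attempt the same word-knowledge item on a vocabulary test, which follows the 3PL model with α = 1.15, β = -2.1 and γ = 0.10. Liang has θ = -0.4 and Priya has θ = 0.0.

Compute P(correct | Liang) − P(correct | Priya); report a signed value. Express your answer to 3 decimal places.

P(θ) = γ + (1 − γ) · 1 / (1 + exp(−α(θ − β)))
P(Liang) = 0.8884  [exponent 1.9550]
P(Priya) = 0.9262  [exponent 2.4150]
Difference = 0.8884 − 0.9262 = -0.0378

-0.038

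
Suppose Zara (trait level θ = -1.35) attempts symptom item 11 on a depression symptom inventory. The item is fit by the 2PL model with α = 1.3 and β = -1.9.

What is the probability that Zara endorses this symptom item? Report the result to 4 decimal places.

0.6715

P(θ) = 1 / (1 + exp(−α(θ − β)))
Exponent: 1.3 × (-1.35 − (-1.9)) = 0.7150
1/(1 + e^{-0.7150}) = 0.6715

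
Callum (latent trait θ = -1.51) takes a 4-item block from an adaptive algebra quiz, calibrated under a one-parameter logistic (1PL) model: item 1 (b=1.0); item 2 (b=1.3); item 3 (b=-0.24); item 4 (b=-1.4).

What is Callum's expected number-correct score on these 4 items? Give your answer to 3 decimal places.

0.824

P(θ) = 1 / (1 + exp(−(θ − b)))
P_1 = 1/(1+e^{2.5100}) = 0.0752
P_2 = 1/(1+e^{2.8100}) = 0.0568
P_3 = 1/(1+e^{1.2700}) = 0.2193
P_4 = 1/(1+e^{0.1100}) = 0.4725
E[score] = 0.0752 + 0.0568 + 0.2193 + 0.4725 = 0.8237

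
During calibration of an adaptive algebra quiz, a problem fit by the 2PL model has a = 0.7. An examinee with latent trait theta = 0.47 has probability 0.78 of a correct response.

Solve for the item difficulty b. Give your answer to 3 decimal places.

P(theta) = 1 / (1 + exp(−a(theta − b)))
logit(0.78) = ln(0.78/0.22) = 1.2657
b = theta − logit/(a) = 0.47 − 1.2657/0.7000 = -1.3381

-1.338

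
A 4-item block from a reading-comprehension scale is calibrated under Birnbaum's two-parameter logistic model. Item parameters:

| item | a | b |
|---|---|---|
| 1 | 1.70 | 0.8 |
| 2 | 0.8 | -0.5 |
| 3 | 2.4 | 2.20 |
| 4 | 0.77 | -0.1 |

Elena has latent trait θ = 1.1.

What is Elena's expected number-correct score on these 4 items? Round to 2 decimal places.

P(θ) = 1 / (1 + exp(−a(θ − b)))
P_1 = 1/(1+e^{-0.5100}) = 0.6248
P_2 = 1/(1+e^{-1.2800}) = 0.7824
P_3 = 1/(1+e^{2.6400}) = 0.0666
P_4 = 1/(1+e^{-0.9240}) = 0.7159
E[score] = 0.6248 + 0.7824 + 0.0666 + 0.7159 = 2.1897

2.19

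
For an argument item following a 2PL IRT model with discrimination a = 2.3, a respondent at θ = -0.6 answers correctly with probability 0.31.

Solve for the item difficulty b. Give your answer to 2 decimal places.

P(θ) = 1 / (1 + exp(−a(θ − b)))
logit(0.31) = ln(0.31/0.69) = -0.8001
b = θ − logit/(a) = -0.6 − (-0.8001)/2.3000 = -0.2521

-0.25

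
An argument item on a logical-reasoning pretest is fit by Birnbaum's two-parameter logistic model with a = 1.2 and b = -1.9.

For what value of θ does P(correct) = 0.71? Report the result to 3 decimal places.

-1.154

P(θ) = 1 / (1 + exp(−a(θ − b)))
logit = ln(0.7100/0.2900) = 0.8954
θ = b + logit/(a) = -1.9 + 0.8954/1.2000 = -1.1538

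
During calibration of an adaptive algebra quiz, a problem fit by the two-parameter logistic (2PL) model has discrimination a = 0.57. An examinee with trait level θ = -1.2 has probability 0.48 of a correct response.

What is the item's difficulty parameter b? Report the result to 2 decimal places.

P(θ) = 1 / (1 + exp(−a(θ − b)))
logit(0.48) = ln(0.48/0.52) = -0.0800
b = θ − logit/(a) = -1.2 − (-0.0800)/0.5700 = -1.0596

-1.06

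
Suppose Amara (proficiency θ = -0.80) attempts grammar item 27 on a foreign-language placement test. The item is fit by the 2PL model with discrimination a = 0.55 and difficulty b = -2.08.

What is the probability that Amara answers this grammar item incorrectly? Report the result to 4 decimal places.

0.3309

P(θ) = 1 / (1 + exp(−a(θ − b)))
Exponent: 0.55 × (-0.80 − (-2.08)) = 0.7040
1/(1 + e^{-0.7040}) = 0.6691
P(incorrect) = 1 − 0.6691 = 0.3309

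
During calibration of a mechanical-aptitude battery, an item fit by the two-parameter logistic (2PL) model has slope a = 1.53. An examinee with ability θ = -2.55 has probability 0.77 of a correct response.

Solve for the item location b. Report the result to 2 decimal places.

-3.34

P(θ) = 1 / (1 + exp(−a(θ − b)))
logit(0.77) = ln(0.77/0.23) = 1.2083
b = θ − logit/(a) = -2.55 − 1.2083/1.5300 = -3.3397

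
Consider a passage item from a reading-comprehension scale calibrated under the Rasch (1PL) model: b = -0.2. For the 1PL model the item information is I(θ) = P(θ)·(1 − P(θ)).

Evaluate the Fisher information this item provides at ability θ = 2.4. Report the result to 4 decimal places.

0.0644

P = 1/(1+e^{-2.6000}) = 0.9309
P(1−P) = 0.9309 × 0.0691 = 0.0644
I = P(1−P) = 0.06436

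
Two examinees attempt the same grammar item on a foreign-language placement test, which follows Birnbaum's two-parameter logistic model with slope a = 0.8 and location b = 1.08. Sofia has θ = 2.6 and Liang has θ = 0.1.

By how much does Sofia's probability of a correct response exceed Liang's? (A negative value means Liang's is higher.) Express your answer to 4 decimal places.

0.4579

P(θ) = 1 / (1 + exp(−a(θ − b)))
P(Sofia) = 0.7714  [exponent 1.2160]
P(Liang) = 0.3135  [exponent -0.7840]
Difference = 0.7714 − 0.3135 = 0.4579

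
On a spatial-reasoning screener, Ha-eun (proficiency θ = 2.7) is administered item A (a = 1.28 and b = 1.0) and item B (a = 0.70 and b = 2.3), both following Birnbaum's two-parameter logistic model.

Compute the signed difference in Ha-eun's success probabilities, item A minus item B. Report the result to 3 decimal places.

0.329

P(θ) = 1 / (1 + exp(−a(θ − b)))
P_A = 0.8981
P_B = 0.5695
P_A − P_B = 0.3285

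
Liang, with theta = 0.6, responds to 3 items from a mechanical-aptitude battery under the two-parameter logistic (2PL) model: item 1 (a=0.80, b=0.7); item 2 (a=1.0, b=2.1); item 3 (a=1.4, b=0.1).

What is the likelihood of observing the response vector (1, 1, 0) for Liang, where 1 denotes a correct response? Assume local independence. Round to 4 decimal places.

0.0291

P(theta) = 1 / (1 + exp(−a(theta − b)))
P_1 = 1/(1+e^{0.0800}) = 0.4800
P_2 = 1/(1+e^{1.5000}) = 0.1824
P_3 = 1/(1+e^{-0.7000}) = 0.6682
L = P_1 × P_2 × (1−P_3) = 0.4800 × 0.1824 × 0.3318 = 0.02906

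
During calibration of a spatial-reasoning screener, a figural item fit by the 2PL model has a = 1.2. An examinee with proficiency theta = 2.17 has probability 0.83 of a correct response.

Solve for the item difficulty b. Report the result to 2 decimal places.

P(theta) = 1 / (1 + exp(−a(theta − b)))
logit(0.83) = ln(0.83/0.17) = 1.5856
b = theta − logit/(a) = 2.17 − 1.5856/1.2000 = 0.8486

0.85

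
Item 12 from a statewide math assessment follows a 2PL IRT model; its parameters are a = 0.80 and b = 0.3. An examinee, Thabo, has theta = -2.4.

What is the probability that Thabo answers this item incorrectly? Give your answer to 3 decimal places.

0.897

P(theta) = 1 / (1 + exp(−a(theta − b)))
Exponent: 0.80 × (-2.4 − 0.3) = -2.1600
1/(1 + e^{2.1600}) = 0.1034
P(incorrect) = 1 − 0.1034 = 0.8966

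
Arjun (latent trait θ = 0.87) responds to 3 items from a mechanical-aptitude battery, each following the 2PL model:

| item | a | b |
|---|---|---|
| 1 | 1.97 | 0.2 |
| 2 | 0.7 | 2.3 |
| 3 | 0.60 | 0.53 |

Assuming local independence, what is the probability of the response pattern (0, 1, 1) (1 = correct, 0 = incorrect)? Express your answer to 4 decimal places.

0.0312

P(θ) = 1 / (1 + exp(−a(θ − b)))
P_1 = 1/(1+e^{-1.3199}) = 0.7892
P_2 = 1/(1+e^{1.0010}) = 0.2687
P_3 = 1/(1+e^{-0.2040}) = 0.5508
L = (1−P_1) × P_2 × P_3 = 0.2108 × 0.2687 × 0.5508 = 0.03121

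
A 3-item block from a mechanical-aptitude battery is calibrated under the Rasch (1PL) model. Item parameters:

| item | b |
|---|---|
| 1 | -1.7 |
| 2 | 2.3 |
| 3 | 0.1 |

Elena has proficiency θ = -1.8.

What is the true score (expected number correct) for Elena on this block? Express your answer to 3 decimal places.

P(θ) = 1 / (1 + exp(−(θ − b)))
P_1 = 1/(1+e^{0.1000}) = 0.4750
P_2 = 1/(1+e^{4.1000}) = 0.0163
P_3 = 1/(1+e^{1.9000}) = 0.1301
E[score] = 0.4750 + 0.0163 + 0.1301 = 0.6214

0.621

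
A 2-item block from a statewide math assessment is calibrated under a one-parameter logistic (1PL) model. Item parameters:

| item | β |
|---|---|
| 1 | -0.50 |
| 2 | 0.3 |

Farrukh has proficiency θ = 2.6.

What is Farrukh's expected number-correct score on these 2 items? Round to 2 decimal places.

1.87

P(θ) = 1 / (1 + exp(−(θ − β)))
P_1 = 1/(1+e^{-3.1000}) = 0.9569
P_2 = 1/(1+e^{-2.3000}) = 0.9089
E[score] = 0.9569 + 0.9089 = 1.8658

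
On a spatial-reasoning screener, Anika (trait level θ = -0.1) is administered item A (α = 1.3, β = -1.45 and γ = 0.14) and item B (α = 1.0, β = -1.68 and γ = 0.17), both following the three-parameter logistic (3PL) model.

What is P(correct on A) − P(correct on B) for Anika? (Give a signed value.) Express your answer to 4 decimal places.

P(θ) = γ + (1 − γ) · 1 / (1 + exp(−α(θ − β)))
P_A = 0.8732
P_B = 0.8582
P_A − P_B = 0.0150

0.0150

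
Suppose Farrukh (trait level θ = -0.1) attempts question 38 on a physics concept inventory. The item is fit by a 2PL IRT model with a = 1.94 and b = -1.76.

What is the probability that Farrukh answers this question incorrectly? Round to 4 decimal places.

0.0384

P(θ) = 1 / (1 + exp(−a(θ − b)))
Exponent: 1.94 × (-0.1 − (-1.76)) = 3.2204
1/(1 + e^{-3.2204}) = 0.9616
P(incorrect) = 1 − 0.9616 = 0.0384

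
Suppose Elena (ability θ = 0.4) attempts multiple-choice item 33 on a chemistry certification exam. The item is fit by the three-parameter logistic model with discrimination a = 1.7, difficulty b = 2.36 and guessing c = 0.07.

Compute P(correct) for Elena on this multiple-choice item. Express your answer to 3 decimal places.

0.102

P(θ) = c + (1 − c) · 1 / (1 + exp(−a(θ − b)))
Exponent: 1.7 × (0.4 − 2.36) = -3.3320
1/(1 + e^{3.3320}) = 0.0345
P = 0.07 + 0.93 × 0.0345 = 0.1021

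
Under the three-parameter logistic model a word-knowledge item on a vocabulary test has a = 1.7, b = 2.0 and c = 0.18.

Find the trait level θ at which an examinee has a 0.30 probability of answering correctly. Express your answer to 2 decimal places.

P(θ) = c + (1 − c) · 1 / (1 + exp(−a(θ − b)))
Remove guessing floor: (0.30 − 0.18)/(1 − 0.18) = 0.1463
logit = ln(0.1463/0.8537) = -1.7636
θ = b + logit/(a) = 2.0 + (-1.7636)/1.7000 = 0.9626

0.96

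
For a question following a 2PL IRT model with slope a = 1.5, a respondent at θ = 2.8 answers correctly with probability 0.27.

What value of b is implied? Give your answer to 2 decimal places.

P(θ) = 1 / (1 + exp(−a(θ − b)))
logit(0.27) = ln(0.27/0.73) = -0.9946
b = θ − logit/(a) = 2.8 − (-0.9946)/1.5000 = 3.4631

3.46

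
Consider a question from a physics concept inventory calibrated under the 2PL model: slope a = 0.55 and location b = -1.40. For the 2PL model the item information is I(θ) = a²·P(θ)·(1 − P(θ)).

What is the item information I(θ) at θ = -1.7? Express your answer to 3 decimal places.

P = 1/(1+e^{0.1650}) = 0.4588
P(1−P) = 0.4588 × 0.5412 = 0.2483
I = a² × P(1−P) = 0.55² × 0.2483 = 0.07511

0.075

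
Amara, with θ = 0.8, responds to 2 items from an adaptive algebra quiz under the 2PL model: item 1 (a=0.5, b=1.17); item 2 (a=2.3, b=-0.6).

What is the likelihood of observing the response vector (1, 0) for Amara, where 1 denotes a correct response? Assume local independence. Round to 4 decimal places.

P(θ) = 1 / (1 + exp(−a(θ − b)))
P_1 = 1/(1+e^{0.1850}) = 0.4539
P_2 = 1/(1+e^{-3.2200}) = 0.9616
L = P_1 × (1−P_2) = 0.4539 × 0.0384 = 0.01744

0.0174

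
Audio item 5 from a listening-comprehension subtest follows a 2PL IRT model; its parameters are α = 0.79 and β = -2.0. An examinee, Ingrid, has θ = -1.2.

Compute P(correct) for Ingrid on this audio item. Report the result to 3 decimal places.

P(θ) = 1 / (1 + exp(−α(θ − β)))
Exponent: 0.79 × (-1.2 − (-2.0)) = 0.6320
1/(1 + e^{-0.6320}) = 0.6529

0.653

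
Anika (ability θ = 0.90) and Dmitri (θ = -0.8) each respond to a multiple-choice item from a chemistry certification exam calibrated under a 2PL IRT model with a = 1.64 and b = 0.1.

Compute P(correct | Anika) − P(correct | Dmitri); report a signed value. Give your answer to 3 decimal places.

P(θ) = 1 / (1 + exp(−a(θ − b)))
P(Anika) = 0.7878  [exponent 1.3120]
P(Dmitri) = 0.1860  [exponent -1.4760]
Difference = 0.7878 − 0.1860 = 0.6018

0.602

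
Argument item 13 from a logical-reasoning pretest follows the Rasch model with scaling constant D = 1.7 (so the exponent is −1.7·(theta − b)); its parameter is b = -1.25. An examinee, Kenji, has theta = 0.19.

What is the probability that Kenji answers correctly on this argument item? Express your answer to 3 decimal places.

0.920

P(theta) = 1 / (1 + exp(−D·(theta − b)))
Exponent: 1.7 × (0.19 − (-1.25)) = 2.4480
1/(1 + e^{-2.4480}) = 0.9204
P = 0.9204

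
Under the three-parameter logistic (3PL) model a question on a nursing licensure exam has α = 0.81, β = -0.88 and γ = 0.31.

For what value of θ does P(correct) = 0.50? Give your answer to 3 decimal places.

P(θ) = γ + (1 − γ) · 1 / (1 + exp(−α(θ − β)))
Remove guessing floor: (0.50 − 0.31)/(1 − 0.31) = 0.2754
logit = ln(0.2754/0.7246) = -0.9676
θ = β + logit/(α) = -0.88 + (-0.9676)/0.8100 = -2.0745

-2.075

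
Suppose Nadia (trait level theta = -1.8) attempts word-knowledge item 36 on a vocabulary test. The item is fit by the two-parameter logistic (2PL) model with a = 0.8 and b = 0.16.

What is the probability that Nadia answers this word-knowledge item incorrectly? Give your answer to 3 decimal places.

P(theta) = 1 / (1 + exp(−a(theta − b)))
Exponent: 0.8 × (-1.8 − 0.16) = -1.5680
1/(1 + e^{1.5680}) = 0.1725
P(incorrect) = 1 − 0.1725 = 0.8275

0.827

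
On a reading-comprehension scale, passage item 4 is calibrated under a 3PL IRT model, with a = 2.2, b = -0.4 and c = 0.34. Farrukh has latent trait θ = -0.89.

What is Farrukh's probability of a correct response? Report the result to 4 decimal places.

0.5076

P(θ) = c + (1 − c) · 1 / (1 + exp(−a(θ − b)))
Exponent: 2.2 × (-0.89 − (-0.4)) = -1.0780
1/(1 + e^{1.0780}) = 0.2539
P = 0.34 + 0.66 × 0.2539 = 0.5076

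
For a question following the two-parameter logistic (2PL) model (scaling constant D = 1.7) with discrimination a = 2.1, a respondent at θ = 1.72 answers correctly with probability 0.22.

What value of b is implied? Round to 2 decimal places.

P(θ) = 1 / (1 + exp(−D·a(θ − b)))
logit(0.22) = ln(0.22/0.78) = -1.2657
b = θ − logit/(1.7·a) = 1.72 − (-1.2657)/3.5700 = 2.0745

2.07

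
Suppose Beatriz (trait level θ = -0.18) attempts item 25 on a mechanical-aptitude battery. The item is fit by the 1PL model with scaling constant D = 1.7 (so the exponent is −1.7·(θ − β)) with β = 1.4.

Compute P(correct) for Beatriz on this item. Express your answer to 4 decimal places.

P(θ) = 1 / (1 + exp(−D·(θ − β)))
Exponent: 1.7 × (-0.18 − 1.4) = -2.6860
1/(1 + e^{2.6860}) = 0.0638
P = 0.0638

0.0638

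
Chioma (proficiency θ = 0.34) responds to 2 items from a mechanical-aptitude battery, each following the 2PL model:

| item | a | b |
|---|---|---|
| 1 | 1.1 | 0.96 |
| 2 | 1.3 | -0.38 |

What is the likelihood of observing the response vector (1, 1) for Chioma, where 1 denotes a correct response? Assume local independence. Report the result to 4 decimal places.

0.2412

P(θ) = 1 / (1 + exp(−a(θ − b)))
P_1 = 1/(1+e^{0.6820}) = 0.3358
P_2 = 1/(1+e^{-0.9360}) = 0.7183
L = P_1 × P_2 = 0.3358 × 0.7183 = 0.24121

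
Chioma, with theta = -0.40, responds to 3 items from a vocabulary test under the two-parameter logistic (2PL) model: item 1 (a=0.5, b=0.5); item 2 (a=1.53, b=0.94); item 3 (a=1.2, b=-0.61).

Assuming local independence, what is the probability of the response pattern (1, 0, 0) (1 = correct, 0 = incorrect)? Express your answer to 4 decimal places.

0.1509

P(theta) = 1 / (1 + exp(−a(theta − b)))
P_1 = 1/(1+e^{0.4500}) = 0.3894
P_2 = 1/(1+e^{2.0502}) = 0.1140
P_3 = 1/(1+e^{-0.2520}) = 0.5627
L = P_1 × (1−P_2) × (1−P_3) = 0.3894 × 0.8860 × 0.4373 = 0.15086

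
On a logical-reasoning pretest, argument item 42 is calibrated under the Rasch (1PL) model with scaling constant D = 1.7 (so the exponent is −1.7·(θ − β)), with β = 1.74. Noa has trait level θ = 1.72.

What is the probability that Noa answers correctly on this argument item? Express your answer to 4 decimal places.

0.4915

P(θ) = 1 / (1 + exp(−D·(θ − β)))
Exponent: 1.7 × (1.72 − 1.74) = -0.0340
1/(1 + e^{0.0340}) = 0.4915
P = 0.4915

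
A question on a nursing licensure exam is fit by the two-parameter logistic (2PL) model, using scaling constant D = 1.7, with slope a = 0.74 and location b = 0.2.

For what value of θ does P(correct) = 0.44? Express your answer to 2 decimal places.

0.01

P(θ) = 1 / (1 + exp(−D·a(θ − b)))
logit = ln(0.4400/0.5600) = -0.2412
θ = b + logit/(1.7·a) = 0.2 + (-0.2412)/1.2580 = 0.0083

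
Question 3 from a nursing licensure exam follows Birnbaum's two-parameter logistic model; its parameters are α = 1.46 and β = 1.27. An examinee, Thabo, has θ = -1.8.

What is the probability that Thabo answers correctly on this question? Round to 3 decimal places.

P(θ) = 1 / (1 + exp(−α(θ − β)))
Exponent: 1.46 × (-1.8 − 1.27) = -4.4822
1/(1 + e^{4.4822}) = 0.0112

0.011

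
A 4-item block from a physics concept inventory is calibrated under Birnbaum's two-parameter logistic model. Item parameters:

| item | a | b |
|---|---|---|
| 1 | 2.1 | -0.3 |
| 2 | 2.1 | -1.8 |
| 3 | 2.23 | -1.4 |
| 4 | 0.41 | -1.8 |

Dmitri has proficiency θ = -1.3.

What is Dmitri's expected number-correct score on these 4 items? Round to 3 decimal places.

1.956

P(θ) = 1 / (1 + exp(−a(θ − b)))
P_1 = 1/(1+e^{2.1000}) = 0.1091
P_2 = 1/(1+e^{-1.0500}) = 0.7408
P_3 = 1/(1+e^{-0.2230}) = 0.5555
P_4 = 1/(1+e^{-0.2050}) = 0.5511
E[score] = 0.1091 + 0.7408 + 0.5555 + 0.5511 = 1.9565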